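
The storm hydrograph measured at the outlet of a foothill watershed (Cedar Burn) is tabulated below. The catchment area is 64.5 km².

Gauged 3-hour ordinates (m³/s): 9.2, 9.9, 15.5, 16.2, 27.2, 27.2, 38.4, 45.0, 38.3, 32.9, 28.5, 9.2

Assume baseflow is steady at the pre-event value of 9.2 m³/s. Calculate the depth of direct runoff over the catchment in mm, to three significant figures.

d ≈ 31.3 mm

Direct runoff: 0.0, 0.7, 6.3, 7.0, 18.0, 18.0, 29.2, 35.8, 29.1, 23.7, 19.3, 0.0 m³/s; ΣQ_DR = 187.1 m³/s.
V = ΣQ_DR · Δt = 187.1 × 10800 s = 2.021 × 10^6 m³.
Over A = 64.5 km², depth = V / A = 31.3 mm.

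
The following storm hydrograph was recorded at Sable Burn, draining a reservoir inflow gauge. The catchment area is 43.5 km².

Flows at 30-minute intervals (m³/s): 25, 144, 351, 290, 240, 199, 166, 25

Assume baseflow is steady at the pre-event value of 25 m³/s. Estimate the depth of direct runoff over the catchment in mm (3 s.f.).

d ≈ 51.3 mm

Direct runoff: 0.0, 119.0, 326.0, 265.0, 215.0, 174.0, 141.0, 0.0 m³/s; ΣQ_DR = 1240 m³/s.
V = ΣQ_DR · Δt = 1240 × 1800 s = 2.232 × 10^6 m³.
Over A = 43.5 km², depth = V / A = 51.3 mm.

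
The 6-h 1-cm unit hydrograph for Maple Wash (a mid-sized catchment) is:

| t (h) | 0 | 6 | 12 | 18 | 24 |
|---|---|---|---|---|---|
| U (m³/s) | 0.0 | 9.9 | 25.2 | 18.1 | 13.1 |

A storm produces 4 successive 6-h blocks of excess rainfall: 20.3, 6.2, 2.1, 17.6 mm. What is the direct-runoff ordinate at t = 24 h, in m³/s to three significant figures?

By discrete convolution, Q_j = Σ (P_i / 10 mm) · U_{j−i}.
At t = 24 h (j=4): Q = (20.3/10)·13.1 + (6.2/10)·18.1 + (2.1/10)·25.2 + (17.6/10)·9.9 = 60.5 m³/s.

Q ≈ 60.5 m³/s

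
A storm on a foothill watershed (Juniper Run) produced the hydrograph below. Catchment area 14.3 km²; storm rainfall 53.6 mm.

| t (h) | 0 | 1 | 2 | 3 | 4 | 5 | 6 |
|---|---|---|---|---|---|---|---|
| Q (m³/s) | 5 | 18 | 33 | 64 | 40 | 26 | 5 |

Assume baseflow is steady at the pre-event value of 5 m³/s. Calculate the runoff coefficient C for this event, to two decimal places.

C ≈ 0.73

ΣQ_DR = 156.0 m³/s; V = ΣQ_DR·Δt = 5.616 × 10^5 m³.
Runoff depth d = V / A = 39.27 mm.
C = d / P = 39.27 / 53.6 = 0.73.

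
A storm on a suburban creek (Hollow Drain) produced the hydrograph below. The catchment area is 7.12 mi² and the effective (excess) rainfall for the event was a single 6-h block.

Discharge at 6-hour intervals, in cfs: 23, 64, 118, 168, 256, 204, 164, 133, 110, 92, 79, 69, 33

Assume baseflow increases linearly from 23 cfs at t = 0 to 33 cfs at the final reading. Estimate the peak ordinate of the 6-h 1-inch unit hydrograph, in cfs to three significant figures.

U_p ≈ 153 cfs

Direct runoff: 0.00, 40.17, 93.33, 142.50, 229.67, 176.83, 136.00, 104.17, 80.33, 61.50, 47.67, 36.83, 0.00 cfs; ΣQ_DR = 1149 cfs, peak = 229.67 cfs.
Runoff depth d = ΣQ_DR·Δt / A = 1149 × 21600 / (7.12 mi²) = 1.500 in.
The 1-inch UH is the DRH scaled by (1 in)/d, so U_p = 229.67 × 1/1.500 = 153 cfs.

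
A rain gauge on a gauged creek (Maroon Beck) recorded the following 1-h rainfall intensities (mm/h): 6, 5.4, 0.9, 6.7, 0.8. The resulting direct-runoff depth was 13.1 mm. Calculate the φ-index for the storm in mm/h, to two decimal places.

Only the 3 blocks with intensity above φ contribute runoff: 6, 5.4, 6.7 mm/h.
Σ(I−φ)·Δt = d  ⇒  (6+5.4+6.7 − 3φ)·1 = 13.1
φ = (18.10 − 13.1/1) / 3 = 1.67 mm/h.

φ ≈ 1.67 mm/h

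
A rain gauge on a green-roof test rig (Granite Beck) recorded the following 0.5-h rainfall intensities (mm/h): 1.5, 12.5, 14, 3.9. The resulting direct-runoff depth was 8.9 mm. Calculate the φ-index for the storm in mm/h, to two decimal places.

φ ≈ 4.35 mm/h

Only the 2 blocks with intensity above φ contribute runoff: 12.5, 14 mm/h.
Σ(I−φ)·Δt = d  ⇒  (12.5+14 − 2φ)·0.5 = 8.9
φ = (26.50 − 8.9/0.5) / 2 = 4.35 mm/h.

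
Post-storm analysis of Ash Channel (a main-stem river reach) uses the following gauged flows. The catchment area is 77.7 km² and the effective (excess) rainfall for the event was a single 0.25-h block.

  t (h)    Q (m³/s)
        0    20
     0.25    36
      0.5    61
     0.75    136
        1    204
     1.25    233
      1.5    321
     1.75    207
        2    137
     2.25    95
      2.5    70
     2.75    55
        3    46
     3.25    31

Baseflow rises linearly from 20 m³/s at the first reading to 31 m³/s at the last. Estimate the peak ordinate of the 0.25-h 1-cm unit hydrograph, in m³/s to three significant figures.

U_p ≈ 197 m³/s

Direct runoff: 0.00, 15.15, 39.31, 113.46, 180.62, 208.77, 295.92, 181.08, 110.23, 67.38, 41.54, 25.69, 15.85, 0.00 m³/s; ΣQ_DR = 1295 m³/s, peak = 295.92 m³/s.
Runoff depth d = ΣQ_DR·Δt / A = 1295 × 900 / (77.7 km²) = 15.00 mm.
The 1-cm UH is the DRH scaled by (10 mm)/d, so U_p = 295.92 × 10/15.00 = 197 m³/s.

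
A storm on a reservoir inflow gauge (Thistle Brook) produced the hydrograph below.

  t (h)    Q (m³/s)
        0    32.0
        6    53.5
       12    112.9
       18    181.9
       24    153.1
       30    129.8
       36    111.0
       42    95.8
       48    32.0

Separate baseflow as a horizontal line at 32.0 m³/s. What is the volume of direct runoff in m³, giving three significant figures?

Direct-runoff ordinates (Q − Q_b): 0.0, 21.5, 80.9, 149.9, 121.1, 97.8, 79.0, 63.8, 0.0 m³/s.
ΣQ_DR = 614.0 m³/s.
With Δt = 6 h = 21600 s, V = ΣQ_DR · Δt = 614.0 × 21600 = 1.33 × 10^7 m³.

V ≈ 1.33 × 10^7 m³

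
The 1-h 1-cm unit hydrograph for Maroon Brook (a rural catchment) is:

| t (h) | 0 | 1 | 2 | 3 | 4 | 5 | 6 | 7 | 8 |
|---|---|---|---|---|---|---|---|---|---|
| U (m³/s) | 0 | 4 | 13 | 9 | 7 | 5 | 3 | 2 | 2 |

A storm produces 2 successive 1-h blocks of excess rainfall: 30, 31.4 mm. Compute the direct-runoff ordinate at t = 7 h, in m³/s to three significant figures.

By discrete convolution, Q_j = Σ (P_i / 10 mm) · U_{j−i}.
At t = 7 h (j=7): Q = (30/10)·2 + (31.4/10)·3 = 15.4 m³/s.

Q ≈ 15.4 m³/s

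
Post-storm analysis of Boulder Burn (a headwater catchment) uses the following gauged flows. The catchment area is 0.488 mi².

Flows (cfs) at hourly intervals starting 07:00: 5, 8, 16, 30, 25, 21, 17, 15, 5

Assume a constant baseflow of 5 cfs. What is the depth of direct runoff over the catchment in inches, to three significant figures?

Direct runoff: 0.0, 3.0, 11.0, 25.0, 20.0, 16.0, 12.0, 10.0, 0.0 cfs; ΣQ_DR = 97.00 cfs.
V = ΣQ_DR · Δt = 97.00 × 3600 s = 3.492 × 10^5 ft³.
Over A = 0.488 mi², depth = V / A = 0.308 in.

d ≈ 0.308 in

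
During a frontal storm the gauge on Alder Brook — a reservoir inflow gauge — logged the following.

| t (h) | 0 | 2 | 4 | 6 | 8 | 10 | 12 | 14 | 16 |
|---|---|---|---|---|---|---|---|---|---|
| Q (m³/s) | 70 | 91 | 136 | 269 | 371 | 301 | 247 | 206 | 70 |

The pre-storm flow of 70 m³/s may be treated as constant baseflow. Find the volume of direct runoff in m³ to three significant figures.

Direct-runoff ordinates (Q − Q_b): 0.0, 21.0, 66.0, 199.0, 301.0, 231.0, 177.0, 136.0, 0.0 m³/s.
ΣQ_DR = 1131 m³/s.
With Δt = 2 h = 7200 s, V = ΣQ_DR · Δt = 1131 × 7200 = 8.14 × 10^6 m³.

V ≈ 8.14 × 10^6 m³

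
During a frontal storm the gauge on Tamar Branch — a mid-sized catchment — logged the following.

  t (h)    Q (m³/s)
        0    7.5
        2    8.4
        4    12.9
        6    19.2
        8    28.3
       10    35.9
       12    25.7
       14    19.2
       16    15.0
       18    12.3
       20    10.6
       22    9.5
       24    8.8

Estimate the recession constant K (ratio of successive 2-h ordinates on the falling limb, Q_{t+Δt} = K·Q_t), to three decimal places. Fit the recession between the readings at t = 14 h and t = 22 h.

Using the recession-limb readings at t = 14 h and t = 22 h: Q falls from 19.2 to 9.5 m³/s over 4 intervals.
K = (Q₂/Q₁)^(1/4) = (9.5/19.2)^(1/4) = 0.839.

K ≈ 0.839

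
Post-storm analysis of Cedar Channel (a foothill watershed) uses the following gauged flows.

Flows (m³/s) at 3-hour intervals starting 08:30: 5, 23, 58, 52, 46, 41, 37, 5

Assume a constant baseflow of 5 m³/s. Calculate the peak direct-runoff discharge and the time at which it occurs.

Subtracting baseflow gives direct-runoff ordinates: 0.0, 18.0, 53.0, 47.0, 41.0, 36.0, 32.0, 0.0 m³/s.
The maximum is 53.0 m³/s, occurring at the reading for t = 14:30.

Q_p = 53.0 m³/s at t = 14:30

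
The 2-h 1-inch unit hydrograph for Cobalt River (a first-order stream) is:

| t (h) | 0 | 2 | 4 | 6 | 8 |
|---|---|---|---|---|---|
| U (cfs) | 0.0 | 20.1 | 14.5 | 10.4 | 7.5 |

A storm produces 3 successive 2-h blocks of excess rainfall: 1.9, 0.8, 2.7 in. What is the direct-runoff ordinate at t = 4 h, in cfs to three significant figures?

Q ≈ 43.6 cfs

By discrete convolution, Q_j = Σ (P_i / 1 in) · U_{j−i}.
At t = 4 h (j=2): Q = (1.9/1)·14.5 + (0.8/1)·20.1 + (2.7/1)·0.0 = 43.6 cfs.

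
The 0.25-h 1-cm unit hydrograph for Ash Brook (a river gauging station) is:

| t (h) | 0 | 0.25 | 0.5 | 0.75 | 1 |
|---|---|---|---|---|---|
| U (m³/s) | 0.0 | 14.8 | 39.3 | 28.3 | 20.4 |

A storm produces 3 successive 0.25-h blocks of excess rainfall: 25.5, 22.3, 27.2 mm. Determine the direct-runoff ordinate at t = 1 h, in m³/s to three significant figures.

Q ≈ 222 m³/s

By discrete convolution, Q_j = Σ (P_i / 10 mm) · U_{j−i}.
At t = 1 h (j=4): Q = (25.5/10)·20.4 + (22.3/10)·28.3 + (27.2/10)·39.3 = 222 m³/s.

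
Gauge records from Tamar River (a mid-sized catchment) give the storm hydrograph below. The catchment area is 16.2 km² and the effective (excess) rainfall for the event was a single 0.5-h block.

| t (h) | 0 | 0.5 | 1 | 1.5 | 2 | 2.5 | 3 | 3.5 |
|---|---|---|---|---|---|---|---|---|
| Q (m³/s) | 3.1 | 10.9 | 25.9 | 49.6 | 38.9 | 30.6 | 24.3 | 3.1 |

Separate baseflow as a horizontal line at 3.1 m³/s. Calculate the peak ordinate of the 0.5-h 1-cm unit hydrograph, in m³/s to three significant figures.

U_p ≈ 25.9 m³/s

Direct runoff: 0.0, 7.8, 22.8, 46.5, 35.8, 27.5, 21.2, 0.0 m³/s; ΣQ_DR = 161.6 m³/s, peak = 46.5 m³/s.
Runoff depth d = ΣQ_DR·Δt / A = 161.6 × 1800 / (16.2 km²) = 17.96 mm.
The 1-cm UH is the DRH scaled by (10 mm)/d, so U_p = 46.5 × 10/17.96 = 25.9 m³/s.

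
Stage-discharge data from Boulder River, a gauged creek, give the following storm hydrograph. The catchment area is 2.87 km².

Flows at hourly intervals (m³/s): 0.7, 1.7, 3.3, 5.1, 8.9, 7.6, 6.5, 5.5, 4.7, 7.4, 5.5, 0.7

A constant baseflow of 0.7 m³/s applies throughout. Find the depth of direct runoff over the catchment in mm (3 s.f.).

d ≈ 61.7 mm

Direct runoff: 0.0, 1.0, 2.6, 4.4, 8.2, 6.9, 5.8, 4.8, 4.0, 6.7, 4.8, 0.0 m³/s; ΣQ_DR = 49.20 m³/s.
V = ΣQ_DR · Δt = 49.20 × 3600 s = 1.771 × 10^5 m³.
Over A = 2.87 km², depth = V / A = 61.7 mm.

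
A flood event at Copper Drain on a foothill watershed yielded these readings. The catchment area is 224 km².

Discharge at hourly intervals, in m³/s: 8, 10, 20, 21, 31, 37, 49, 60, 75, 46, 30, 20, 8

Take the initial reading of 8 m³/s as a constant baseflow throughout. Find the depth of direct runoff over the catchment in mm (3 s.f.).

d ≈ 5.00 mm

Direct runoff: 0.0, 2.0, 12.0, 13.0, 23.0, 29.0, 41.0, 52.0, 67.0, 38.0, 22.0, 12.0, 0.0 m³/s; ΣQ_DR = 311.0 m³/s.
V = ΣQ_DR · Δt = 311.0 × 3600 s = 1.120 × 10^6 m³.
Over A = 224 km², depth = V / A = 5.00 mm.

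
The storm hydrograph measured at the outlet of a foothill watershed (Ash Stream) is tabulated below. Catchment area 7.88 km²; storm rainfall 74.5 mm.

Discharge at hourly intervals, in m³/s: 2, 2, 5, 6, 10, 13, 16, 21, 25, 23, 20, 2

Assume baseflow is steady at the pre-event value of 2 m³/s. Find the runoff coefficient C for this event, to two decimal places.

C ≈ 0.74

ΣQ_DR = 121.0 m³/s; V = ΣQ_DR·Δt = 4.356 × 10^5 m³.
Runoff depth d = V / A = 55.28 mm.
C = d / P = 55.28 / 74.5 = 0.74.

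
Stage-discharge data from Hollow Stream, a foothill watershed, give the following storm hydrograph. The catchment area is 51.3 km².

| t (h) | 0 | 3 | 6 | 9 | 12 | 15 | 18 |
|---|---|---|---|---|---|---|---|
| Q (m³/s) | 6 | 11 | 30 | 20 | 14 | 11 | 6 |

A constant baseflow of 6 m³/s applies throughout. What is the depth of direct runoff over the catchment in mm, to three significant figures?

Direct runoff: 0.0, 5.0, 24.0, 14.0, 8.0, 5.0, 0.0 m³/s; ΣQ_DR = 56.00 m³/s.
V = ΣQ_DR · Δt = 56.00 × 10800 s = 6.048 × 10^5 m³.
Over A = 51.3 km², depth = V / A = 11.8 mm.

d ≈ 11.8 mm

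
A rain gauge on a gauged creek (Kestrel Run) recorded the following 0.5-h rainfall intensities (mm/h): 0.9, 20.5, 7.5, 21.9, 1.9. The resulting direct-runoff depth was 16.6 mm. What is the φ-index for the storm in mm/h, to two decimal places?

Only the 3 blocks with intensity above φ contribute runoff: 20.5, 7.5, 21.9 mm/h.
Σ(I−φ)·Δt = d  ⇒  (20.5+7.5+21.9 − 3φ)·0.5 = 16.6
φ = (49.90 − 16.6/0.5) / 3 = 5.57 mm/h.

φ ≈ 5.57 mm/h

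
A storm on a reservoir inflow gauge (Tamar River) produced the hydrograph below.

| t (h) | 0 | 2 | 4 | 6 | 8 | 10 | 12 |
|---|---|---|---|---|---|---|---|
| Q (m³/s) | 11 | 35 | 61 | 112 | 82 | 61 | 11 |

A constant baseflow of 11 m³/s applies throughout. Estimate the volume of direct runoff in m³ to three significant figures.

V ≈ 2.13 × 10^6 m³

Direct-runoff ordinates (Q − Q_b): 0.0, 24.0, 50.0, 101.0, 71.0, 50.0, 0.0 m³/s.
ΣQ_DR = 296.0 m³/s.
With Δt = 2 h = 7200 s, V = ΣQ_DR · Δt = 296.0 × 7200 = 2.13 × 10^6 m³.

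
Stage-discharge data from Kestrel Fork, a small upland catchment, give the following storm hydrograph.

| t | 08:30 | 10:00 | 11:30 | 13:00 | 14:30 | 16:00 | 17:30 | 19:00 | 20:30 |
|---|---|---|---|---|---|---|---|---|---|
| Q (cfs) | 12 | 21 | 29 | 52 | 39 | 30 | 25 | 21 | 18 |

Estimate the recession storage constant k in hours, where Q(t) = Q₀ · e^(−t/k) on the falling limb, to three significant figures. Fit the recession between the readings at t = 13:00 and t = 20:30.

On the falling limb, Q drops from 52 to 18 cfs between t = 13:00 and t = 20:30 (Δt = 7.5 h).
k = −Δt / ln(Q₂/Q₁) = −7.5 / ln(18/52) = 7.07 h.

k ≈ 7.07 h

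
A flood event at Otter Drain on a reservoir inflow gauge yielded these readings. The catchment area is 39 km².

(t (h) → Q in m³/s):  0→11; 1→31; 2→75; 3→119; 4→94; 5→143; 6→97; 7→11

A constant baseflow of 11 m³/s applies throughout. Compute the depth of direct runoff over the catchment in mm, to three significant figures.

Direct runoff: 0.0, 20.0, 64.0, 108.0, 83.0, 132.0, 86.0, 0.0 m³/s; ΣQ_DR = 493.0 m³/s.
V = ΣQ_DR · Δt = 493.0 × 3600 s = 1.775 × 10^6 m³.
Over A = 39 km², depth = V / A = 45.5 mm.

d ≈ 45.5 mm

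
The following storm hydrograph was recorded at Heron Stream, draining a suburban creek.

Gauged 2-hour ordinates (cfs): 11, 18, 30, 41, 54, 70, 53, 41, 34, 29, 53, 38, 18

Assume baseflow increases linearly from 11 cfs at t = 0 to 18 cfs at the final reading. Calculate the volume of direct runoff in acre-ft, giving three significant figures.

Direct-runoff ordinates (Q − Q_b): 0.00, 6.42, 17.83, 28.25, 40.67, 56.08, 38.50, 25.92, 18.33, 12.75, 36.17, 20.58, 0.00 cfs.
ΣQ_DR = 301.5 cfs.
With Δt = 2 h = 7200 s, V = ΣQ_DR · Δt = 301.5 × 7200 = 2.17 × 10^6 ft³ = 49.8 acre-ft.

V ≈ 49.8 acre-ft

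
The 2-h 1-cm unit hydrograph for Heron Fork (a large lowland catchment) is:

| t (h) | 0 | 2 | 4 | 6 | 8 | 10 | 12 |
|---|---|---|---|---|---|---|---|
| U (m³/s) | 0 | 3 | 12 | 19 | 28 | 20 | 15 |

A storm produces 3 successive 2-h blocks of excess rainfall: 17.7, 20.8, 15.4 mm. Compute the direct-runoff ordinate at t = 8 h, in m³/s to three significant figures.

By discrete convolution, Q_j = Σ (P_i / 10 mm) · U_{j−i}.
At t = 8 h (j=4): Q = (17.7/10)·28 + (20.8/10)·19 + (15.4/10)·12 = 108 m³/s.

Q ≈ 108 m³/s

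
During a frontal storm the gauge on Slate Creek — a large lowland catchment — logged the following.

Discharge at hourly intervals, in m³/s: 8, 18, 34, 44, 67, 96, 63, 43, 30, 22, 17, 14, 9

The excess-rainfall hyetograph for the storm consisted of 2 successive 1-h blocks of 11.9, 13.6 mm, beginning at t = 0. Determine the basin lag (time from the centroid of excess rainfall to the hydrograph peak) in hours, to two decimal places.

t_L ≈ 3.97 h

Centroid of excess rainfall: t_c = Σ P_i·t̄_i / ΣP_i = 1.0333 h (block centres at 0.5, 1.5 h).
Hydrograph peak occurs at t = 5 h, so basin lag t_L = 5 − 1.0333 = 3.97 h.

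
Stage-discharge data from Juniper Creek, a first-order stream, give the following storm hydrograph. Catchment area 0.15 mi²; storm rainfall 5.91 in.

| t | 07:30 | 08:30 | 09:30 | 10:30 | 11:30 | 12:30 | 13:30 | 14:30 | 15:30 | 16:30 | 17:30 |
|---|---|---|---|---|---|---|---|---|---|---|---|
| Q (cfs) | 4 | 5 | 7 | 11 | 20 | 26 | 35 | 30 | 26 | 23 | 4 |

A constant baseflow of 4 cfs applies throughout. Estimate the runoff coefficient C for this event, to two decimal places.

ΣQ_DR = 147.0 cfs; V = ΣQ_DR·Δt = 5.292 × 10^5 ft³.
Runoff depth d = V / A = 1.519 in.
C = d / P = 1.519 / 5.91 = 0.26.

C ≈ 0.26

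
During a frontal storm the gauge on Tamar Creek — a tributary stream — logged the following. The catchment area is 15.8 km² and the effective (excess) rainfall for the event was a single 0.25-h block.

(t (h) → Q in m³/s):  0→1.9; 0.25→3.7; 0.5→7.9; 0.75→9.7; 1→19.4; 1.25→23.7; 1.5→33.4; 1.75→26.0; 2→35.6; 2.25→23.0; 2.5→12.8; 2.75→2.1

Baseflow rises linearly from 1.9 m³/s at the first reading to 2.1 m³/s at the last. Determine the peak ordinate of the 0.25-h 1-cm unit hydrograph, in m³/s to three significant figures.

U_p ≈ 33.6 m³/s

Direct runoff: 0.00, 1.78, 5.96, 7.75, 17.43, 21.71, 31.39, 23.97, 33.55, 20.94, 10.72, 0.00 m³/s; ΣQ_DR = 175.2 m³/s, peak = 33.55 m³/s.
Runoff depth d = ΣQ_DR·Δt / A = 175.2 × 900 / (15.8 km²) = 9.980 mm.
The 1-cm UH is the DRH scaled by (10 mm)/d, so U_p = 33.55 × 10/9.980 = 33.6 m³/s.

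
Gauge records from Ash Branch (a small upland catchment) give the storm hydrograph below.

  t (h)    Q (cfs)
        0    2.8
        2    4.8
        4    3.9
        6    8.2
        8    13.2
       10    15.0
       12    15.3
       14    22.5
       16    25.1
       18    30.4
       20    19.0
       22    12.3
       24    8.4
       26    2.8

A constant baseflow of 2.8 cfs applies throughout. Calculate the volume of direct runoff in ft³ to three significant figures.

Direct-runoff ordinates (Q − Q_b): 0.0, 2.0, 1.1, 5.4, 10.4, 12.2, 12.5, 19.7, 22.3, 27.6, 16.2, 9.5, 5.6, 0.0 cfs.
ΣQ_DR = 144.5 cfs.
With Δt = 2 h = 7200 s, V = ΣQ_DR · Δt = 144.5 × 7200 = 1.04 × 10^6 ft³.

V ≈ 1.04 × 10^6 ft³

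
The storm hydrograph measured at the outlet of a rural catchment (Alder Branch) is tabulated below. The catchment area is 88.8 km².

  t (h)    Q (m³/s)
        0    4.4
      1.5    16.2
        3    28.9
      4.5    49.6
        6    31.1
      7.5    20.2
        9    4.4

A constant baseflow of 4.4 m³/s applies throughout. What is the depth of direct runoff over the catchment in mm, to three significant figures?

Direct runoff: 0.0, 11.8, 24.5, 45.2, 26.7, 15.8, 0.0 m³/s; ΣQ_DR = 124.0 m³/s.
V = ΣQ_DR · Δt = 124.0 × 5400 s = 6.696 × 10^5 m³.
Over A = 88.8 km², depth = V / A = 7.54 mm.

d ≈ 7.54 mm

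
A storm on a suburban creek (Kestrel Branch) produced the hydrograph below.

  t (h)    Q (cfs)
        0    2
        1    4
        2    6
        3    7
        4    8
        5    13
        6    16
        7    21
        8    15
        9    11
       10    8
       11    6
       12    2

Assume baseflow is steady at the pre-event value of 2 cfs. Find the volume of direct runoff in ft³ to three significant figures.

Direct-runoff ordinates (Q − Q_b): 0.0, 2.0, 4.0, 5.0, 6.0, 11.0, 14.0, 19.0, 13.0, 9.0, 6.0, 4.0, 0.0 cfs.
ΣQ_DR = 93.00 cfs.
With Δt = 1 h = 3600 s, V = ΣQ_DR · Δt = 93.00 × 3600 = 3.35 × 10^5 ft³.

V ≈ 3.35 × 10^5 ft³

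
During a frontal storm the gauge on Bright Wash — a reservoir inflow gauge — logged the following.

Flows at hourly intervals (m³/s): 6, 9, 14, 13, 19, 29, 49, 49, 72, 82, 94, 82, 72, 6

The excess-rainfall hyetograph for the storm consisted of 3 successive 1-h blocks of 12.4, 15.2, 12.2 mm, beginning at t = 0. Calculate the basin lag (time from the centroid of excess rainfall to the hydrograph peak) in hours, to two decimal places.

t_L ≈ 8.51 h

Centroid of excess rainfall: t_c = Σ P_i·t̄_i / ΣP_i = 1.4950 h (block centres at 0.5, 1.5, 2.5 h).
Hydrograph peak occurs at t = 10 h, so basin lag t_L = 10 − 1.4950 = 8.51 h.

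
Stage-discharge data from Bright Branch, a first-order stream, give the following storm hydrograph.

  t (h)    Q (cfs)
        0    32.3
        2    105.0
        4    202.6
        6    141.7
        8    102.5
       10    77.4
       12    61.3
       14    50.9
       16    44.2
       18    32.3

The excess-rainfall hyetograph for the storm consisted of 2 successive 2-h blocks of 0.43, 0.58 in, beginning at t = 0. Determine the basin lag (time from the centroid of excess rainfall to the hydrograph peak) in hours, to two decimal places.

t_L ≈ 1.85 h

Centroid of excess rainfall: t_c = Σ P_i·t̄_i / ΣP_i = 2.1485 h (block centres at 1, 3 h).
Hydrograph peak occurs at t = 4 h, so basin lag t_L = 4 − 2.1485 = 1.85 h.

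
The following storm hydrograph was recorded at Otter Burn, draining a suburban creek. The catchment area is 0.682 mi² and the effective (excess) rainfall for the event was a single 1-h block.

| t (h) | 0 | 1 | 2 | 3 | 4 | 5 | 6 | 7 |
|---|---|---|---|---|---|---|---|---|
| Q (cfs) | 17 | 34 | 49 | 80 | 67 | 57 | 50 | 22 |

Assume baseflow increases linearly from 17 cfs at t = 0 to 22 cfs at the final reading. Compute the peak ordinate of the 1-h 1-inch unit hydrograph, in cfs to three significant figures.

U_p ≈ 122 cfs

Direct runoff: 0.00, 16.29, 30.57, 60.86, 47.14, 36.43, 28.71, 0.00 cfs; ΣQ_DR = 220.0 cfs, peak = 60.86 cfs.
Runoff depth d = ΣQ_DR·Δt / A = 220.0 × 3600 / (0.682 mi²) = 0.4999 in.
The 1-inch UH is the DRH scaled by (1 in)/d, so U_p = 60.86 × 1/0.4999 = 122 cfs.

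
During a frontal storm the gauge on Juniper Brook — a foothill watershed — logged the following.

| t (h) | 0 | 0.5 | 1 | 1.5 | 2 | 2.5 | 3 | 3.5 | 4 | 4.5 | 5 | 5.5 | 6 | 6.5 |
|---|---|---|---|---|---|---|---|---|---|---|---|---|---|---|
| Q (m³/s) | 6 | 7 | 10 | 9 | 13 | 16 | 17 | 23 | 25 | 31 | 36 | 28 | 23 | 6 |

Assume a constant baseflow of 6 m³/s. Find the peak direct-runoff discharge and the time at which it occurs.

Subtracting baseflow gives direct-runoff ordinates: 0.0, 1.0, 4.0, 3.0, 7.0, 10.0, 11.0, 17.0, 19.0, 25.0, 30.0, 22.0, 17.0, 0.0 m³/s.
The maximum is 30.0 m³/s, occurring at the reading for t = 5 h.

Q_p = 30.0 m³/s at t = 5 h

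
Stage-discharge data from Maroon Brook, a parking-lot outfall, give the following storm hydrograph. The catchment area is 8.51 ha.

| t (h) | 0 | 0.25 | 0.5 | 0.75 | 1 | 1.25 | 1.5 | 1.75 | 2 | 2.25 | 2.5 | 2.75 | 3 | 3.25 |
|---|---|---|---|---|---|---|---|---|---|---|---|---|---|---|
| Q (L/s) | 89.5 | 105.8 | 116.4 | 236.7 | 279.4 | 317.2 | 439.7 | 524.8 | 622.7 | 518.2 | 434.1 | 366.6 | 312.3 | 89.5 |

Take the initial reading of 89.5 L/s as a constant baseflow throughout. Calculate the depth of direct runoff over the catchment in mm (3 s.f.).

Direct runoff: 0.0, 16.3, 26.9, 147.2, 189.9, 227.7, 350.2, 435.3, 533.2, 428.7, 344.6, 277.1, 222.8, 0.0 L/s; ΣQ_DR = 3200 L/s.
V = ΣQ_DR · Δt = 3200 × 900 s = 2.880 × 10^6 L.
Over A = 8.51 ha, depth = V / A = 33.8 mm.

d ≈ 33.8 mm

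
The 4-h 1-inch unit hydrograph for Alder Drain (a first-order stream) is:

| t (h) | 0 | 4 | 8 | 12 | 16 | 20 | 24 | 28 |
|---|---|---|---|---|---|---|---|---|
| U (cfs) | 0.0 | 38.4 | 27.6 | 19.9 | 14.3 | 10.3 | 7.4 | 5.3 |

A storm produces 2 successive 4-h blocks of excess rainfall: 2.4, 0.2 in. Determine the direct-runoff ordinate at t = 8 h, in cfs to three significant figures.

By discrete convolution, Q_j = Σ (P_i / 1 in) · U_{j−i}.
At t = 8 h (j=2): Q = (2.4/1)·27.6 + (0.2/1)·38.4 = 73.9 cfs.

Q ≈ 73.9 cfs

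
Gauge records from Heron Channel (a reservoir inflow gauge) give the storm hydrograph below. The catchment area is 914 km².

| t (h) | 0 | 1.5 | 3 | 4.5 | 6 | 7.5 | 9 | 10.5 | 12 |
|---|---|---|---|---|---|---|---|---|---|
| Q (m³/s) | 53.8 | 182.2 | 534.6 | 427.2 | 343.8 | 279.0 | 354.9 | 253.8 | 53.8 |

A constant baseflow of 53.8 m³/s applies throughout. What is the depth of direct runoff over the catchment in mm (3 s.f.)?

Direct runoff: 0.0, 128.4, 480.8, 373.4, 290.0, 225.2, 301.1, 200.0, 0.0 m³/s; ΣQ_DR = 1999 m³/s.
V = ΣQ_DR · Δt = 1999 × 5400 s = 1.079 × 10^7 m³.
Over A = 914 km², depth = V / A = 11.8 mm.

d ≈ 11.8 mm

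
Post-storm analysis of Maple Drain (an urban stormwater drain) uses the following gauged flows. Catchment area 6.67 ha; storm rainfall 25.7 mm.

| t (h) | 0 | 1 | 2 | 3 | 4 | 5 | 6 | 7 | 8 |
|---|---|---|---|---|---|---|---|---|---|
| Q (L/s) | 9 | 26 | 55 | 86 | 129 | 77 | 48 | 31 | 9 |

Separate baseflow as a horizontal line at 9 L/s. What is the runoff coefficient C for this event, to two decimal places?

C ≈ 0.82

ΣQ_DR = 389.0 L/s; V = ΣQ_DR·Δt = 1.400 × 10^6 L.
Runoff depth d = V / A = 21.00 mm.
C = d / P = 21.00 / 25.7 = 0.82.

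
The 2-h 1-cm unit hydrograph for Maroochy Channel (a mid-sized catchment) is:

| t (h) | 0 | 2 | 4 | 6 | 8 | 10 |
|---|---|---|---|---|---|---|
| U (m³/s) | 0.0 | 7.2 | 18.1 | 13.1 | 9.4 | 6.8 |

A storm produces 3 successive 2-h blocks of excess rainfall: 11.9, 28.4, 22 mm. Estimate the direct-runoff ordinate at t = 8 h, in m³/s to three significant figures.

Q ≈ 88.2 m³/s

By discrete convolution, Q_j = Σ (P_i / 10 mm) · U_{j−i}.
At t = 8 h (j=4): Q = (11.9/10)·9.4 + (28.4/10)·13.1 + (22/10)·18.1 = 88.2 m³/s.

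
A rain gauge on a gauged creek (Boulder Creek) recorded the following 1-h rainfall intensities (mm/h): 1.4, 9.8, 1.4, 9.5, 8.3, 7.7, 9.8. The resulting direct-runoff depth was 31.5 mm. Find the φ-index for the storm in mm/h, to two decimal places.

φ ≈ 2.72 mm/h

Only the 5 blocks with intensity above φ contribute runoff: 9.8, 9.5, 8.3, 7.7, 9.8 mm/h.
Σ(I−φ)·Δt = d  ⇒  (9.8+9.5+8.3+7.7+9.8 − 5φ)·1 = 31.5
φ = (45.10 − 31.5/1) / 5 = 2.72 mm/h.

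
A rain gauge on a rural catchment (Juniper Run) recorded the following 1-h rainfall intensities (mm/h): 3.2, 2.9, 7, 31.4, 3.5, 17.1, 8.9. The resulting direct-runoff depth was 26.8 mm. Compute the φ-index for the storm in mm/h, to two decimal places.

φ ≈ 10.85 mm/h

Only the 2 blocks with intensity above φ contribute runoff: 31.4, 17.1 mm/h.
Σ(I−φ)·Δt = d  ⇒  (31.4+17.1 − 2φ)·1 = 26.8
φ = (48.50 − 26.8/1) / 2 = 10.85 mm/h.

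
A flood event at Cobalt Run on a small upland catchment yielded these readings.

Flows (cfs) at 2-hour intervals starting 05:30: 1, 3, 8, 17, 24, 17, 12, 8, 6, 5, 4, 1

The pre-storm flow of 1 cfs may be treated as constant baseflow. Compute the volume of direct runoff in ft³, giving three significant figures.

Direct-runoff ordinates (Q − Q_b): 0.0, 2.0, 7.0, 16.0, 23.0, 16.0, 11.0, 7.0, 5.0, 4.0, 3.0, 0.0 cfs.
ΣQ_DR = 94.00 cfs.
With Δt = 2 h = 7200 s, V = ΣQ_DR · Δt = 94.00 × 7200 = 6.77 × 10^5 ft³.

V ≈ 6.77 × 10^5 ft³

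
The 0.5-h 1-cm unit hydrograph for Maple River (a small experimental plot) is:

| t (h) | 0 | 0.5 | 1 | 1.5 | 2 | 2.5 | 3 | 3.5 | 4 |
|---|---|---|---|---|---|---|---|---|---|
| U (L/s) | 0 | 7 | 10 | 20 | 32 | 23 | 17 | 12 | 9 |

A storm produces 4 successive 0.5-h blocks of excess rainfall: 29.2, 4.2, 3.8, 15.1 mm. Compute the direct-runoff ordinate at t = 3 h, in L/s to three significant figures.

Q ≈ 102 L/s

By discrete convolution, Q_j = Σ (P_i / 10 mm) · U_{j−i}.
At t = 3 h (j=6): Q = (29.2/10)·17 + (4.2/10)·23 + (3.8/10)·32 + (15.1/10)·20 = 102 L/s.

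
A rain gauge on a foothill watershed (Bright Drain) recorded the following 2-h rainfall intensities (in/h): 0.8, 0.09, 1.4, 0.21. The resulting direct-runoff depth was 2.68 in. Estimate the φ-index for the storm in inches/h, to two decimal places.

Only the 2 blocks with intensity above φ contribute runoff: 0.8, 1.4 in/h.
Σ(I−φ)·Δt = d  ⇒  (0.8+1.4 − 2φ)·2 = 2.68
φ = (2.200 − 2.68/2) / 2 = 0.43 in/h.

φ ≈ 0.43 in/h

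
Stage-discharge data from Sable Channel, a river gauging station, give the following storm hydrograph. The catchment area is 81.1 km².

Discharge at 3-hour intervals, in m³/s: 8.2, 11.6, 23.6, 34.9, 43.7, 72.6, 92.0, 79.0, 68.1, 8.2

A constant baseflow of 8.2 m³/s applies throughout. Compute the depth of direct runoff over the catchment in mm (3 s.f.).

d ≈ 47.9 mm

Direct runoff: 0.0, 3.4, 15.4, 26.7, 35.5, 64.4, 83.8, 70.8, 59.9, 0.0 m³/s; ΣQ_DR = 359.9 m³/s.
V = ΣQ_DR · Δt = 359.9 × 10800 s = 3.887 × 10^6 m³.
Over A = 81.1 km², depth = V / A = 47.9 mm.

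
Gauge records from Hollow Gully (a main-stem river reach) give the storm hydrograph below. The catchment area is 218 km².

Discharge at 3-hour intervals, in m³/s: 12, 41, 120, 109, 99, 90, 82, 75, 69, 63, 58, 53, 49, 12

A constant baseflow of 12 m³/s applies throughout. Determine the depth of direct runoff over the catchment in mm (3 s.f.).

Direct runoff: 0.0, 29.0, 108.0, 97.0, 87.0, 78.0, 70.0, 63.0, 57.0, 51.0, 46.0, 41.0, 37.0, 0.0 m³/s; ΣQ_DR = 764.0 m³/s.
V = ΣQ_DR · Δt = 764.0 × 10800 s = 8.251 × 10^6 m³.
Over A = 218 km², depth = V / A = 37.8 mm.

d ≈ 37.8 mm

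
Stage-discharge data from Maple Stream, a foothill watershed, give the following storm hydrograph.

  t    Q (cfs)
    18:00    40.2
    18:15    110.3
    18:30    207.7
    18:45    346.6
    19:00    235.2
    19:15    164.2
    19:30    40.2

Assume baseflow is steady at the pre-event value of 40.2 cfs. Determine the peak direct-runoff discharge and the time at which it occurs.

Subtracting baseflow gives direct-runoff ordinates: 0.0, 70.1, 167.5, 306.4, 195.0, 124.0, 0.0 cfs.
The maximum is 306.4 cfs, occurring at the reading for t = 18:45.

Q_p = 306.4 cfs at t = 18:45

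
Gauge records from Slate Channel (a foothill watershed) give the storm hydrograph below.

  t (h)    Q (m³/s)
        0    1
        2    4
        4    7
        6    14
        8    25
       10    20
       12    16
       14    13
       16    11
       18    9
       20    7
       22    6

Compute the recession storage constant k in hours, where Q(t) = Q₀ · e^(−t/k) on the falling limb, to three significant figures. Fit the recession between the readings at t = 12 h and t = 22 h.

On the falling limb, Q drops from 16 to 6 m³/s between t = 12 h and t = 22 h (Δt = 10 h).
k = −Δt / ln(Q₂/Q₁) = −10 / ln(6/16) = 10.2 h.

k ≈ 10.2 h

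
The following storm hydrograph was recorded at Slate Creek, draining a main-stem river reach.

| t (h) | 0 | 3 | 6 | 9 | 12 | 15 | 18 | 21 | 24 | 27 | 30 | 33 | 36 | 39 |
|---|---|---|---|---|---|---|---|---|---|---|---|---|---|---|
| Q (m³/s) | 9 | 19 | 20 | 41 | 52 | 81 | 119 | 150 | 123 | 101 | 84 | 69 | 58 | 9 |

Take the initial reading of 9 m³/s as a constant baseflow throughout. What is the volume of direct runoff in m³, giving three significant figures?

Direct-runoff ordinates (Q − Q_b): 0.0, 10.0, 11.0, 32.0, 43.0, 72.0, 110.0, 141.0, 114.0, 92.0, 75.0, 60.0, 49.0, 0.0 m³/s.
ΣQ_DR = 809.0 m³/s.
With Δt = 3 h = 10800 s, V = ΣQ_DR · Δt = 809.0 × 10800 = 8.74 × 10^6 m³.

V ≈ 8.74 × 10^6 m³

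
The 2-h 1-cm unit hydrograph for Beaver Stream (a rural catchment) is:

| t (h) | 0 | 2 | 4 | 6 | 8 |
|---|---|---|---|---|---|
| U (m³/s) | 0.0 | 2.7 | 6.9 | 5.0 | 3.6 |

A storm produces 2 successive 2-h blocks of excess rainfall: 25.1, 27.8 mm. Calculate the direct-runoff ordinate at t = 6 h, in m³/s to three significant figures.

Q ≈ 31.7 m³/s

By discrete convolution, Q_j = Σ (P_i / 10 mm) · U_{j−i}.
At t = 6 h (j=3): Q = (25.1/10)·5.0 + (27.8/10)·6.9 = 31.7 m³/s.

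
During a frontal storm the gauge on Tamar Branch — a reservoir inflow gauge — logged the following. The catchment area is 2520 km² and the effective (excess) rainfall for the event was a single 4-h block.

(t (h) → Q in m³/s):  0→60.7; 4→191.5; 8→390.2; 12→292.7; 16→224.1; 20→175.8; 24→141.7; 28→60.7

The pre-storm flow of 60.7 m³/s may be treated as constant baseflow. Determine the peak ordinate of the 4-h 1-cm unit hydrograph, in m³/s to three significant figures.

Direct runoff: 0.0, 130.8, 329.5, 232.0, 163.4, 115.1, 81.0, 0.0 m³/s; ΣQ_DR = 1052 m³/s, peak = 329.5 m³/s.
Runoff depth d = ΣQ_DR·Δt / A = 1052 × 14400 / (2520 km²) = 6.010 mm.
The 1-cm UH is the DRH scaled by (10 mm)/d, so U_p = 329.5 × 10/6.010 = 548 m³/s.

U_p ≈ 548 m³/s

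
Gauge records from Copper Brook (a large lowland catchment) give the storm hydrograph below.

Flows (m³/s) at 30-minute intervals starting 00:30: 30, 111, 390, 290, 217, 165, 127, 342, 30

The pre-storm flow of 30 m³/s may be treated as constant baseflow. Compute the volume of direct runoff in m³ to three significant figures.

Direct-runoff ordinates (Q − Q_b): 0.0, 81.0, 360.0, 260.0, 187.0, 135.0, 97.0, 312.0, 0.0 m³/s.
ΣQ_DR = 1432 m³/s.
With Δt = 0.5 h = 1800 s, V = ΣQ_DR · Δt = 1432 × 1800 = 2.58 × 10^6 m³.

V ≈ 2.58 × 10^6 m³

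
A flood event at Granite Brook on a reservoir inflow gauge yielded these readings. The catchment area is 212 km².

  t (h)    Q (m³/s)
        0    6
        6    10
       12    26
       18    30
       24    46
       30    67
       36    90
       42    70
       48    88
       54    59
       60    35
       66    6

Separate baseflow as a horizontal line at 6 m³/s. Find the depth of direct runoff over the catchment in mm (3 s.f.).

d ≈ 47.0 mm

Direct runoff: 0.0, 4.0, 20.0, 24.0, 40.0, 61.0, 84.0, 64.0, 82.0, 53.0, 29.0, 0.0 m³/s; ΣQ_DR = 461.0 m³/s.
V = ΣQ_DR · Δt = 461.0 × 21600 s = 9.958 × 10^6 m³.
Over A = 212 km², depth = V / A = 47.0 mm.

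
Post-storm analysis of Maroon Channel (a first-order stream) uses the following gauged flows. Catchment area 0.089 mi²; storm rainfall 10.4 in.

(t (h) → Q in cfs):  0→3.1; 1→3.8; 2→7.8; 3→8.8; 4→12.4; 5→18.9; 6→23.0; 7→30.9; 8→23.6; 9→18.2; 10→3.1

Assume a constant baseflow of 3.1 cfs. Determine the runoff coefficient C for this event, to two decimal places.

C ≈ 0.20

ΣQ_DR = 119.5 cfs; V = ΣQ_DR·Δt = 4.302 × 10^5 ft³.
Runoff depth d = V / A = 2.081 in.
C = d / P = 2.081 / 10.4 = 0.20.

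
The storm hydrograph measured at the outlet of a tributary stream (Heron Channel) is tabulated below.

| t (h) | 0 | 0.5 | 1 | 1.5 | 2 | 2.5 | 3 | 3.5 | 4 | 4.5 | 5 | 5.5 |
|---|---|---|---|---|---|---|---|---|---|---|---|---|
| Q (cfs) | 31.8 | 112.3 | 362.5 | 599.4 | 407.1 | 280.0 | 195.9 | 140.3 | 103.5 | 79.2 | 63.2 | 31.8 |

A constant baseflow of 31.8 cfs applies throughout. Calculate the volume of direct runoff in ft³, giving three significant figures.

Direct-runoff ordinates (Q − Q_b): 0.0, 80.5, 330.7, 567.6, 375.3, 248.2, 164.1, 108.5, 71.7, 47.4, 31.4, 0.0 cfs.
ΣQ_DR = 2025 cfs.
With Δt = 0.5 h = 1800 s, V = ΣQ_DR · Δt = 2025 × 1800 = 3.65 × 10^6 ft³.

V ≈ 3.65 × 10^6 ft³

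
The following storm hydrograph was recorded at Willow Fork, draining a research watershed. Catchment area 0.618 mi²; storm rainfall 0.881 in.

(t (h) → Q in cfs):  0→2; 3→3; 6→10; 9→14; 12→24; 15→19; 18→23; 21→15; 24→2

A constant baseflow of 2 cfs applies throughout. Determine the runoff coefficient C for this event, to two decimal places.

ΣQ_DR = 94.00 cfs; V = ΣQ_DR·Δt = 1.015 × 10^6 ft³.
Runoff depth d = V / A = 0.7071 in.
C = d / P = 0.7071 / 0.881 = 0.80.

C ≈ 0.80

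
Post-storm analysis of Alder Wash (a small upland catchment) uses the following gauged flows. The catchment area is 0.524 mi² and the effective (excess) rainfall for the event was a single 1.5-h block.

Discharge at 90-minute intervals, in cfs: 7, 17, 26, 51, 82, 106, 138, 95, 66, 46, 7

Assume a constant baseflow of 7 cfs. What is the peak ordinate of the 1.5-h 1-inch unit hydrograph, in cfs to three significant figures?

U_p ≈ 52.4 cfs

Direct runoff: 0.0, 10.0, 19.0, 44.0, 75.0, 99.0, 131.0, 88.0, 59.0, 39.0, 0.0 cfs; ΣQ_DR = 564.0 cfs, peak = 131.0 cfs.
Runoff depth d = ΣQ_DR·Δt / A = 564.0 × 5400 / (0.524 mi²) = 2.502 in.
The 1-inch UH is the DRH scaled by (1 in)/d, so U_p = 131.0 × 1/2.502 = 52.4 cfs.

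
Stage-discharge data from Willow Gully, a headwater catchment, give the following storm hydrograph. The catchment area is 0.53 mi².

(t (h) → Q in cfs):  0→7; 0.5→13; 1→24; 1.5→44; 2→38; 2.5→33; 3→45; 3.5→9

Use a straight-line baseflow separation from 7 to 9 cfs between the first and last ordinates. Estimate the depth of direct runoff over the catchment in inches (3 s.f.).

d ≈ 0.218 in

Direct runoff: 0.00, 5.71, 16.43, 36.14, 29.86, 24.57, 36.29, 0.00 cfs; ΣQ_DR = 149.0 cfs.
V = ΣQ_DR · Δt = 149.0 × 1800 s = 2.682 × 10^5 ft³.
Over A = 0.53 mi², depth = V / A = 0.218 in.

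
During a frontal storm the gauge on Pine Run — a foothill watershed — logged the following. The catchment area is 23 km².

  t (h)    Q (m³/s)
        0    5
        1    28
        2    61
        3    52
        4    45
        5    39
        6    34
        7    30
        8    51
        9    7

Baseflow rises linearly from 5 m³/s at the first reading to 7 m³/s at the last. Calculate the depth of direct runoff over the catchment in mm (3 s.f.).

Direct runoff: 0.00, 22.78, 55.56, 46.33, 39.11, 32.89, 27.67, 23.44, 44.22, 0.00 m³/s; ΣQ_DR = 292.0 m³/s.
V = ΣQ_DR · Δt = 292.0 × 3600 s = 1.051 × 10^6 m³.
Over A = 23 km², depth = V / A = 45.7 mm.

d ≈ 45.7 mm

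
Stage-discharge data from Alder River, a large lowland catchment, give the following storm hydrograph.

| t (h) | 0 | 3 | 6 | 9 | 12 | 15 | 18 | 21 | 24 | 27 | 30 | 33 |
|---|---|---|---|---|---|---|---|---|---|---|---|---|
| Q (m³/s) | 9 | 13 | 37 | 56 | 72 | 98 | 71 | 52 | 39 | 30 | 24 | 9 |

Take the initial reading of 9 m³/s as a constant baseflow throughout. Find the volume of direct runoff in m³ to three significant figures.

V ≈ 4.34 × 10^6 m³

Direct-runoff ordinates (Q − Q_b): 0.0, 4.0, 28.0, 47.0, 63.0, 89.0, 62.0, 43.0, 30.0, 21.0, 15.0, 0.0 m³/s.
ΣQ_DR = 402.0 m³/s.
With Δt = 3 h = 10800 s, V = ΣQ_DR · Δt = 402.0 × 10800 = 4.34 × 10^6 m³.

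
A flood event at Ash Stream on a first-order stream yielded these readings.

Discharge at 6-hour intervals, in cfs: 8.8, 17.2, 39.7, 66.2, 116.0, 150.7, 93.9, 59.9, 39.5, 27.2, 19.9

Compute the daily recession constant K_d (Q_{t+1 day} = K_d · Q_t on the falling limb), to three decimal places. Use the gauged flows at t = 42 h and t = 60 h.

Between t = 42 h and t = 60 h the flow falls from 59.9 to 19.9 cfs over 3×6 h = 18 h.
Per-interval ratio K = (19.9/59.9)^(1/3) = 0.6926; K_d = K^(24/6) = 0.230.

K_d ≈ 0.230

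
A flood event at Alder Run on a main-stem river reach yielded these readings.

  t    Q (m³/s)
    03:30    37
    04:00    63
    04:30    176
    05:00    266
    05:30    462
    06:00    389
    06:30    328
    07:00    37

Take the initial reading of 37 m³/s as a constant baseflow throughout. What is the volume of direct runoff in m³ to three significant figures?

Direct-runoff ordinates (Q − Q_b): 0.0, 26.0, 139.0, 229.0, 425.0, 352.0, 291.0, 0.0 m³/s.
ΣQ_DR = 1462 m³/s.
With Δt = 0.5 h = 1800 s, V = ΣQ_DR · Δt = 1462 × 1800 = 2.63 × 10^6 m³.

V ≈ 2.63 × 10^6 m³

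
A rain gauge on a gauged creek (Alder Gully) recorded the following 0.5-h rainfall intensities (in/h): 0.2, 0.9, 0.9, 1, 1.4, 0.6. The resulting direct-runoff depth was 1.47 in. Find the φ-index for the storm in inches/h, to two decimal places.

Only the 5 blocks with intensity above φ contribute runoff: 0.9, 0.9, 1, 1.4, 0.6 in/h.
Σ(I−φ)·Δt = d  ⇒  (0.9+0.9+1+1.4+0.6 − 5φ)·0.5 = 1.47
φ = (4.800 − 1.47/0.5) / 5 = 0.37 in/h.

φ ≈ 0.37 in/h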